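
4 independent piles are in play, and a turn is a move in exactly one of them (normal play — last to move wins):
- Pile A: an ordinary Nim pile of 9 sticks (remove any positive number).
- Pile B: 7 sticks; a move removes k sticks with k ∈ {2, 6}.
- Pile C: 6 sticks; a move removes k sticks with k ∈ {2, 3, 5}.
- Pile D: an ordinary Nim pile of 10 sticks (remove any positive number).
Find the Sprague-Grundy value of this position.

Pile A is a plain Nim pile of size 9, so its Grundy value is 9.
For pile B, compute g(0), g(1), … with moves {2, 6}:
k:     0  1  2  3  4  5  6  7
g(k):  0  0  1  1  0  0  1  1
So g(7) = 1.
Grundy values for pile C (subtraction set {2, 3, 5}):
g(0) = mex{} = 0
g(1) = mex{} = 0
g(2) = mex{0} = 1
g(3) = mex{0} = 1
g(4) = mex{0,1} = 2
g(5) = mex{0,1} = 2
g(6) = mex{0,1,2} = 3
So g(6) = 3.
Pile D is a plain Nim pile of size 10, so its Grundy value is 10.
By the Sprague-Grundy theorem, the Grundy value of a sum of independent games is the XOR of the component values.
Combined value = 9 ⊕ 1 ⊕ 3 ⊕ 10 = 1.

1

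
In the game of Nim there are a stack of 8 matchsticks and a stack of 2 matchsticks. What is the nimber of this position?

Compute the nim-sum pairwise:
8 XOR 2 = 10

10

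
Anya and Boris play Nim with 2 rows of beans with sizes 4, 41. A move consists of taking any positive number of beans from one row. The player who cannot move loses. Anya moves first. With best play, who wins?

Anya wins

Compute the nim-sum pairwise:
4 XOR 41 = 45
The nim-sum is 45 ≠ 0, so this is an N-position: the player to move can win; Anya has a winning move.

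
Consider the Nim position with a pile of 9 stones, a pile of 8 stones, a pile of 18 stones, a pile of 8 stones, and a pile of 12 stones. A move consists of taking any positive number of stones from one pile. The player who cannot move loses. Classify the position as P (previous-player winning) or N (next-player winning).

N-position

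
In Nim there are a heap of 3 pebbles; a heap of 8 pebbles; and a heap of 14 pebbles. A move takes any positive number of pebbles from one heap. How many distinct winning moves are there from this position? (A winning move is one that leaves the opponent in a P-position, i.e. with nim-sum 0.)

1

Compute the nim-sum pairwise:
3 ^ 8 = 11
11 ^ 14 = 5
The overall nim-sum is X = 5. A heap of size p has a winning move iff p XOR X < p (reduce it to p XOR X).
  3: 3 XOR 5 = 6 ≥ 3 — no move.
  8: 8 XOR 5 = 13 ≥ 8 — no move.
  14: 14 XOR 5 = 11 < 14 — winning move (to 11).
That gives 1 winning move.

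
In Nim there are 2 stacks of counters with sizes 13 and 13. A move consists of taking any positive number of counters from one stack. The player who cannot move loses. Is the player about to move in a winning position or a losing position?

Bitwise XOR of the heap sizes:
  1101  (13)
  1101  (13)
  ----
  0000  (0)
The nim-sum is 0, so this is a P-position: the player to move is in a losing position under optimal play.

Losing position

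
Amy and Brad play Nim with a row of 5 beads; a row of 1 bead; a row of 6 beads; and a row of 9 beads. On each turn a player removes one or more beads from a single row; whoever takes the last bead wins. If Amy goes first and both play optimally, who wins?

In binary:
  0101  (5)
  0001  (1)
  0110  (6)
  1001  (9)
  ----
  1011  (11)
The nim-sum is 11 ≠ 0, so this is an N-position: the player to move can win; Amy has a winning move.

Amy wins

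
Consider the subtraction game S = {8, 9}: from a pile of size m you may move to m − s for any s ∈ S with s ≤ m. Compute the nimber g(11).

Compute g(0), g(1), … for moves {8, 9}:
k:     0  1  2  3  4  5  6  7  8  9 10 11
g(k):  0  0  0  0  0  0  0  0  1  1  1  1
So g(11) = 1.

1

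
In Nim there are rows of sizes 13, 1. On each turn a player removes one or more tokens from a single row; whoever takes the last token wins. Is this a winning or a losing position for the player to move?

Winning position

Nim-sum: 13 ⊕ 1 = 12.
The nim-sum is 12 ≠ 0, so this is an N-position: the player to move can win.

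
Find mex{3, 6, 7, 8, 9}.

0 is not in the set, so the mex is 0.

0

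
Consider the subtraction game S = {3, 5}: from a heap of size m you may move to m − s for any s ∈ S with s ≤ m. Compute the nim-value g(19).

1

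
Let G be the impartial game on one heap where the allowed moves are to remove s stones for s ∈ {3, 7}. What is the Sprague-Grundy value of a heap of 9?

1

Build the Grundy sequence with g(k) = mex{g(k−s) : s ∈ {3, 7}, s ≤ k}:
g(0) = mex{} = 0
g(1) = mex{} = 0
g(2) = mex{} = 0
g(3) = mex{0} = 1
g(4) = mex{0} = 1
g(5) = mex{0} = 1
g(6) = mex{1} = 0
g(7) = mex{0,1} = 2
g(8) = mex{0,1} = 2
g(9) = mex{0} = 1
So g(9) = 1.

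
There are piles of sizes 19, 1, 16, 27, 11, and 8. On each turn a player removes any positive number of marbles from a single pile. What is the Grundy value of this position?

Write each in binary and XOR column by column:
  10011  (19)
  00001  (1)
  10000  (16)
  11011  (27)
  01011  (11)
  01000  (8)
  -----
  11010  (26)

26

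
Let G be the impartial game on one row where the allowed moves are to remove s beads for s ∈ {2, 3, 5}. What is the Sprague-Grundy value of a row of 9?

1

Compute g(0), g(1), … for moves {2, 3, 5}:
g(0) = mex{} = 0
g(1) = mex{} = 0
g(2) = mex{0} = 1
g(3) = mex{0} = 1
g(4) = mex{0,1} = 2
g(5) = mex{0,1} = 2
g(6) = mex{0,1,2} = 3
g(7) = mex{1,2} = 0
g(8) = mex{1,2,3} = 0
g(9) = mex{0,2,3} = 1
So g(9) = 1.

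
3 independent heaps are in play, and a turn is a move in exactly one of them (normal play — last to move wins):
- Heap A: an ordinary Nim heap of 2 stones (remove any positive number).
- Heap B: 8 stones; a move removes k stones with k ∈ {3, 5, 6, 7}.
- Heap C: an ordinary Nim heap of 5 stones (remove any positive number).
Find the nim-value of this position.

Heap A is a plain Nim heap of size 2, so its Grundy value is 2.
Grundy values for heap B (subtraction set {3, 5, 6, 7}):
g(0) = mex{} = 0
g(1) = mex{} = 0
g(2) = mex{} = 0
g(3) = mex{0} = 1
g(4) = mex{0} = 1
g(5) = mex{0} = 1
g(6) = mex{0,1} = 2
g(7) = mex{0,1} = 2
g(8) = mex{0,1} = 2
So g(8) = 2.
Heap C is a plain Nim heap of size 5, so its Grundy value is 5.
The value of a disjunctive sum is the nim-sum of the parts.
Combined value = 2 ⊕ 2 ⊕ 5 = 5.

5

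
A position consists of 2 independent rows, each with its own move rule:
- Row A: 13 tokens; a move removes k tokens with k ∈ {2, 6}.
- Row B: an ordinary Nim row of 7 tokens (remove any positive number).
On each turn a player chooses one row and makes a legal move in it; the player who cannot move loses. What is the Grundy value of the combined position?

Grundy values for row A (subtraction set {2, 6}):
k:     0  1  2  3  4  5  6  7  8  9 10 11 12 13
g(k):  0  0  1  1  0  0  1  1  0  0  1  1  0  0
So g(13) = 0.
Row B is a plain Nim row of size 7, so its Grundy value is 7.
By the Sprague-Grundy theorem, the Grundy value of a sum of independent games is the XOR of the component values.
Combined value = 0 XOR 7 = 7.

7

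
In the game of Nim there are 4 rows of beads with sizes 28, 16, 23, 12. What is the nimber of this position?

23

Bitwise XOR of the heap sizes:
  11100  (28)
  10000  (16)
  10111  (23)
  01100  (12)
  -----
  10111  (23)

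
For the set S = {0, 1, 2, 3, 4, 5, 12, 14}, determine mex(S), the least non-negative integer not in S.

The values 0, 1, 2, 3, 4, 5 are all present; 6 is the first non-negative integer missing from the set.

6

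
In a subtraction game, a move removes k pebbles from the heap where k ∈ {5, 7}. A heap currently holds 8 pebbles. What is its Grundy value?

1

Build the Grundy sequence with g(k) = mex{g(k−s) : s ∈ {5, 7}, s ≤ k}:
k:     0  1  2  3  4  5  6  7  8
g(k):  0  0  0  0  0  1  1  1  1
So g(8) = 1.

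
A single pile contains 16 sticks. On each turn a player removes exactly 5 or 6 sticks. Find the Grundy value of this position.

1

Compute g(0), g(1), … for moves {5, 6}:
k:     0  1  2  3  4  5  6  7  8  9 10 11 12 13 14 15 16
g(k):  0  0  0  0  0  1  1  1  1  1  2  0  0  0  0  0  1
So g(16) = 1.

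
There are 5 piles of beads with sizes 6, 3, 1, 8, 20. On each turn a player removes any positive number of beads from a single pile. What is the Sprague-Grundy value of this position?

Compute the nim-sum pairwise:
6 ^ 3 = 5
5 ^ 1 = 4
4 ^ 8 = 12
12 ^ 20 = 24

24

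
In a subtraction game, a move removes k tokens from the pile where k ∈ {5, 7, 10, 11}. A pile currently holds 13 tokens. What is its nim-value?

2

Compute g(0), g(1), … for moves {5, 7, 10, 11}:
k:     0  1  2  3  4  5  6  7  8  9 10 11 12 13
g(k):  0  0  0  0  0  1  1  1  1  1  2  2  2  2
So g(13) = 2.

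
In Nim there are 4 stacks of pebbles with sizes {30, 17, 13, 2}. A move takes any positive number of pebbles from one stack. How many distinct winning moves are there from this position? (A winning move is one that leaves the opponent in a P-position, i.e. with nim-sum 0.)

Compute the nim-sum pairwise:
30 ⊕ 17 = 15
15 ⊕ 13 = 2
2 ⊕ 2 = 0
The nim-sum is already 0, so every move leaves a nonzero nim-sum — there are no winning moves.

0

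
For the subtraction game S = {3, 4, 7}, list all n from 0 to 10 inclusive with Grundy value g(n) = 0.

0, 1, 2, 10

Compute g(0), g(1), … for moves {3, 4, 7}:
g(0) = mex{} = 0
g(1) = mex{} = 0
g(2) = mex{} = 0
g(3) = mex{0} = 1
g(4) = mex{0} = 1
g(5) = mex{0} = 1
g(6) = mex{0,1} = 2
g(7) = mex{0,1} = 2
g(8) = mex{0,1} = 2
g(9) = mex{0,1,2} = 3
g(10) = mex{1,2} = 0
The P-positions (g = 0) in 0..10 are 0, 1, 2, 10.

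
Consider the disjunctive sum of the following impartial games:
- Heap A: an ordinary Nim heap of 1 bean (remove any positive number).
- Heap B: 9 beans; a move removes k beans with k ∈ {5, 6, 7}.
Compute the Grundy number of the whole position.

0

Heap A is a plain Nim heap of size 1, so its Grundy value is 1.
For heap B, compute g(0), g(1), … with moves {5, 6, 7}:
g(0) = mex{} = 0
g(1) = mex{} = 0
g(2) = mex{} = 0
g(3) = mex{} = 0
g(4) = mex{} = 0
g(5) = mex{0} = 1
g(6) = mex{0} = 1
g(7) = mex{0} = 1
g(8) = mex{0} = 1
g(9) = mex{0} = 1
So g(9) = 1.
By the Sprague-Grundy theorem, the Grundy value of a sum of independent games is the XOR of the component values.
Combined value = 1 ⊕ 1 = 0.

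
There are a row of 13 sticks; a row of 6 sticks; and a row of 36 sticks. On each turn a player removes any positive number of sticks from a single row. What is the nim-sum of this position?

Nim-sum: 13 ⊕ 6 ⊕ 36 = 47.

47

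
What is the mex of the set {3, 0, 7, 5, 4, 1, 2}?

6

The values 0, 1, 2, 3, 4, 5 are all present; 6 is the first non-negative integer missing from the set.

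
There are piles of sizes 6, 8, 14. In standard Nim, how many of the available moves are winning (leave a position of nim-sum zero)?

0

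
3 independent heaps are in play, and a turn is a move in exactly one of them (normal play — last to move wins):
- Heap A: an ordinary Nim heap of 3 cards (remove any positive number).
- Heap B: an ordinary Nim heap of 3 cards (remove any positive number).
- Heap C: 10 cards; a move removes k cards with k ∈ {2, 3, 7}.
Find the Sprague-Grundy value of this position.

0

Heap A is a plain Nim heap of size 3, so its Grundy value is 3.
Heap B is a plain Nim heap of size 3, so its Grundy value is 3.
Grundy values for heap C (subtraction set {2, 3, 7}):
g(0) = mex{} = 0
g(1) = mex{} = 0
g(2) = mex{0} = 1
g(3) = mex{0} = 1
g(4) = mex{0,1} = 2
g(5) = mex{1} = 0
g(6) = mex{1,2} = 0
g(7) = mex{0,2} = 1
g(8) = mex{0} = 1
g(9) = mex{0,1} = 2
g(10) = mex{1} = 0
So g(10) = 0.
By the Sprague-Grundy theorem, the Grundy value of a sum of independent games is the XOR of the component values.
Combined value = 3 ⊕ 3 ⊕ 0 = 0.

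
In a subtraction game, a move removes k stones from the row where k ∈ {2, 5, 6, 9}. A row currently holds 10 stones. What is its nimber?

1

Grundy values for subtraction set {2, 5, 6, 9}:
g(0) = mex{} = 0
g(1) = mex{} = 0
g(2) = mex{0} = 1
g(3) = mex{0} = 1
g(4) = mex{1} = 0
g(5) = mex{0,1} = 2
g(6) = mex{0} = 1
g(7) = mex{0,1,2} = 3
g(8) = mex{1} = 0
g(9) = mex{0,1,3} = 2
g(10) = mex{0,2} = 1
So g(10) = 1.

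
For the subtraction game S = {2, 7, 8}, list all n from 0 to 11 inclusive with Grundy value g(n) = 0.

Grundy values for subtraction set {2, 7, 8}:
g(0) = mex{} = 0
g(1) = mex{} = 0
g(2) = mex{0} = 1
g(3) = mex{0} = 1
g(4) = mex{1} = 0
g(5) = mex{1} = 0
g(6) = mex{0} = 1
g(7) = mex{0} = 1
g(8) = mex{0,1} = 2
g(9) = mex{0,1} = 2
g(10) = mex{1,2} = 0
g(11) = mex{0,1,2} = 3
The P-positions (g = 0) in 0..11 are 0, 1, 4, 5, 10.

0, 1, 4, 5, 10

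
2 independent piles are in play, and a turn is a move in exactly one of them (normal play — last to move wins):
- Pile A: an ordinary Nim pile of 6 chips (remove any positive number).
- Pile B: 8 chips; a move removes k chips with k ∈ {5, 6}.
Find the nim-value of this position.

7

Pile A is a plain Nim pile of size 6, so its Grundy value is 6.
Build the Grundy sequence for pile B with g(k) = mex{g(k−s) : s ∈ {5, 6}, s ≤ k}:
k:     0  1  2  3  4  5  6  7  8
g(k):  0  0  0  0  0  1  1  1  1
So g(8) = 1.
The value of a disjunctive sum is the nim-sum of the parts.
Combined value = 6 ⊕ 1 = 7.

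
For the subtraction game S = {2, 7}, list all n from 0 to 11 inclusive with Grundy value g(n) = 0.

0, 1, 4, 5, 9, 10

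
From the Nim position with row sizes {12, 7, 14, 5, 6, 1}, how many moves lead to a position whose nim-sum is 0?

In binary:
  1100  (12)
  0111  (7)
  1110  (14)
  0101  (5)
  0110  (6)
  0001  (1)
  ----
  0111  (7)
The overall nim-sum is X = 7. A row of size p has a winning move iff p XOR X < p (reduce it to p XOR X).
  12: 12 XOR 7 = 11 < 12 — winning move (to 11).
  7: 7 XOR 7 = 0 < 7 — winning move (to 0).
  14: 14 XOR 7 = 9 < 14 — winning move (to 9).
  5: 5 XOR 7 = 2 < 5 — winning move (to 2).
  6: 6 XOR 7 = 1 < 6 — winning move (to 1).
  1: 1 XOR 7 = 6 ≥ 1 — no move.
That gives 5 winning moves.

5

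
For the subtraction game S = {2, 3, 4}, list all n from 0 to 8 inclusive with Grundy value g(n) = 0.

0, 1, 6, 7

Build the Grundy sequence with g(k) = mex{g(k−s) : s ∈ {2, 3, 4}, s ≤ k}:
g(0) = mex{} = 0
g(1) = mex{} = 0
g(2) = mex{0} = 1
g(3) = mex{0} = 1
g(4) = mex{0,1} = 2
g(5) = mex{0,1} = 2
g(6) = mex{1,2} = 0
g(7) = mex{1,2} = 0
g(8) = mex{0,2} = 1
The P-positions (g = 0) in 0..8 are 0, 1, 6, 7.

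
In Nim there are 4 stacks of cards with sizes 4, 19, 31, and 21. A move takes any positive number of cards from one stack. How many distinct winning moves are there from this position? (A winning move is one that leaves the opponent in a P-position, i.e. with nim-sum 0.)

3

Compute the nim-sum pairwise:
4 ^ 19 = 23
23 ^ 31 = 8
8 ^ 21 = 29
The overall nim-sum is X = 29. A stack of size p has a winning move iff p XOR X < p (reduce it to p XOR X).
  4: 4 XOR 29 = 25 ≥ 4 — no move.
  19: 19 XOR 29 = 14 < 19 — winning move (to 14).
  31: 31 XOR 29 = 2 < 31 — winning move (to 2).
  21: 21 XOR 29 = 8 < 21 — winning move (to 8).
That gives 3 winning moves.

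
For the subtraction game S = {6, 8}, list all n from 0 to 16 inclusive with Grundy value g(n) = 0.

0, 1, 2, 3, 4, 5, 14, 15, 16

Grundy values for subtraction set {6, 8}:
k:     0  1  2  3  4  5  6  7  8  9 10 11 12 13 14 15 16
g(k):  0  0  0  0  0  0  1  1  1  1  1  1  2  2  0  0  0
The P-positions (g = 0) in 0..16 are 0, 1, 2, 3, 4, 5, 14, 15, 16.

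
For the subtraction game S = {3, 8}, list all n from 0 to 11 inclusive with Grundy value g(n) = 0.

0, 1, 2, 6, 7, 11

Compute g(0), g(1), … for moves {3, 8}:
k:     0  1  2  3  4  5  6  7  8  9 10 11
g(k):  0  0  0  1  1  1  0  0  2  1  1  0
The P-positions (g = 0) in 0..11 are 0, 1, 2, 6, 7, 11.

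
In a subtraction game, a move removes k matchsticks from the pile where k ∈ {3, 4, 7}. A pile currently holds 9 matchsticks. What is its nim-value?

3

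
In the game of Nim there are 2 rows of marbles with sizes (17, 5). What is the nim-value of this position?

In binary:
  10001  (17)
  00101  (5)
  -----
  10100  (20)

20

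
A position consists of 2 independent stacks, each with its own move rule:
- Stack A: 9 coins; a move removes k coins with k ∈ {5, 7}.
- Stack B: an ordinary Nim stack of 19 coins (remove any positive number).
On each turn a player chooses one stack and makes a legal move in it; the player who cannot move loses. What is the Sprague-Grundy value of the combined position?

18

Build the Grundy sequence for stack A with g(k) = mex{g(k−s) : s ∈ {5, 7}, s ≤ k}:
g(0) = mex{} = 0
g(1) = mex{} = 0
g(2) = mex{} = 0
g(3) = mex{} = 0
g(4) = mex{} = 0
g(5) = mex{0} = 1
g(6) = mex{0} = 1
g(7) = mex{0} = 1
g(8) = mex{0} = 1
g(9) = mex{0} = 1
So g(9) = 1.
Stack B is a plain Nim stack of size 19, so its Grundy value is 19.
The value of a disjunctive sum is the nim-sum of the parts.
Combined value = 1 XOR 19 = 18.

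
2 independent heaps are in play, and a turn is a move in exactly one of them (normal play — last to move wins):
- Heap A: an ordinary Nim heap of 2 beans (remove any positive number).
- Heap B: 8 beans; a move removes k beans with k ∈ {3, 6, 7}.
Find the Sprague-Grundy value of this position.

Heap A is a plain Nim heap of size 2, so its Grundy value is 2.
Grundy values for heap B (subtraction set {3, 6, 7}):
k:     0  1  2  3  4  5  6  7  8
g(k):  0  0  0  1  1  1  2  2  2
So g(8) = 2.
By the Sprague-Grundy theorem, the Grundy value of a sum of independent games is the XOR of the component values.
Combined value = 2 XOR 2 = 0.

0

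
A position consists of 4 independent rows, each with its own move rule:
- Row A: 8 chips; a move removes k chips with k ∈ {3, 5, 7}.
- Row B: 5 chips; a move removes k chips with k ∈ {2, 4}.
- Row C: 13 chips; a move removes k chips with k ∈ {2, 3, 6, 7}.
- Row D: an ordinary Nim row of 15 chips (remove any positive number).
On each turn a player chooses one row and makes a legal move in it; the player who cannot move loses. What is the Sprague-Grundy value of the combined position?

13

For row A, compute g(0), g(1), … with moves {3, 5, 7}:
k:     0  1  2  3  4  5  6  7  8
g(k):  0  0  0  1  1  1  2  2  2
So g(8) = 2.
For row B, compute g(0), g(1), … with moves {2, 4}:
k:     0  1  2  3  4  5
g(k):  0  0  1  1  2  2
So g(5) = 2.
Build the Grundy sequence for row C with g(k) = mex{g(k−s) : s ∈ {2, 3, 6, 7}, s ≤ k}:
k:     0  1  2  3  4  5  6  7  8  9 10 11 12 13
g(k):  0  0  1  1  2  0  3  1  2  0  0  1  1  2
So g(13) = 2.
Row D is a plain Nim row of size 15, so its Grundy value is 15.
The value of a disjunctive sum is the nim-sum of the parts.
Combined value = 2 ⊕ 2 ⊕ 2 ⊕ 15 = 13.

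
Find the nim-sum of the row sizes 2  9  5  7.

9

Nim-sum: 2 XOR 9 XOR 5 XOR 7 = 9.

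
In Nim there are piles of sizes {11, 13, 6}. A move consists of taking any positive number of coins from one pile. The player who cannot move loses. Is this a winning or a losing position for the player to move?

Losing position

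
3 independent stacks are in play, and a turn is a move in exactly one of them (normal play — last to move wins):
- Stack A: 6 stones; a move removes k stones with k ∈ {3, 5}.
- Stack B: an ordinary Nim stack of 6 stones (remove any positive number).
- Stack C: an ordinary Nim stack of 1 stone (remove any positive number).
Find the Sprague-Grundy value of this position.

5

For stack A, compute g(0), g(1), … with moves {3, 5}:
k:     0  1  2  3  4  5  6
g(k):  0  0  0  1  1  1  2
So g(6) = 2.
Stack B is a plain Nim stack of size 6, so its Grundy value is 6.
Stack C is a plain Nim stack of size 1, so its Grundy value is 1.
The value of a disjunctive sum is the nim-sum of the parts.
Combined value = 2 ⊕ 6 ⊕ 1 = 5.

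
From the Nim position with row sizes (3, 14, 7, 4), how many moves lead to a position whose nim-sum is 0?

Nim-sum: 3 ⊕ 14 ⊕ 7 ⊕ 4 = 14.
The overall nim-sum is X = 14. A row of size p has a winning move iff p XOR X < p (reduce it to p XOR X).
  3: 3 XOR 14 = 13 ≥ 3 — no move.
  14: 14 XOR 14 = 0 < 14 — winning move (to 0).
  7: 7 XOR 14 = 9 ≥ 7 — no move.
  4: 4 XOR 14 = 10 ≥ 4 — no move.
That gives 1 winning move.

1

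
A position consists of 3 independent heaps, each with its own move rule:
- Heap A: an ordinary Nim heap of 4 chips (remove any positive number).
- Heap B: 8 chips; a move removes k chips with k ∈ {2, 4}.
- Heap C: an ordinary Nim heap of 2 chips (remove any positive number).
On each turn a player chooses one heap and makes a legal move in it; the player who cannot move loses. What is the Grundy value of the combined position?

Heap A is a plain Nim heap of size 4, so its Grundy value is 4.
For heap B, compute g(0), g(1), … with moves {2, 4}:
k:     0  1  2  3  4  5  6  7  8
g(k):  0  0  1  1  2  2  0  0  1
So g(8) = 1.
Heap C is a plain Nim heap of size 2, so its Grundy value is 2.
The value of a disjunctive sum is the nim-sum of the parts.
Combined value = 4 XOR 1 XOR 2 = 7.

7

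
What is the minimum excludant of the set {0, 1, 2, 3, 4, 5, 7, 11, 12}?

The values 0, 1, 2, 3, 4, 5 are all present; 6 is the first non-negative integer missing from the set.

6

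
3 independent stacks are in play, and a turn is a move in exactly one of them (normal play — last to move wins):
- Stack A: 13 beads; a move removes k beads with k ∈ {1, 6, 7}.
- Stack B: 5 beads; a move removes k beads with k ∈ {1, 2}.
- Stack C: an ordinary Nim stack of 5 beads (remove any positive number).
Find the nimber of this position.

6

Grundy values for stack A (subtraction set {1, 6, 7}):
k:     0  1  2  3  4  5  6  7  8  9 10 11 12 13
g(k):  0  1  0  1  0  1  2  3  2  3  2  3  0  1
So g(13) = 1.
Build the Grundy sequence for stack B with g(k) = mex{g(k−s) : s ∈ {1, 2}, s ≤ k}:
g(0) = mex{} = 0
g(1) = mex{0} = 1
g(2) = mex{0,1} = 2
g(3) = mex{1,2} = 0
g(4) = mex{0,2} = 1
g(5) = mex{0,1} = 2
So g(5) = 2.
Stack C is a plain Nim stack of size 5, so its Grundy value is 5.
By the Sprague-Grundy theorem, the Grundy value of a sum of independent games is the XOR of the component values.
Combined value = 1 XOR 2 XOR 5 = 6.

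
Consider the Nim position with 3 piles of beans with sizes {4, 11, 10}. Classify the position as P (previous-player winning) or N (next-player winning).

N-position

Compute the nim-sum pairwise:
4 XOR 11 = 15
15 XOR 10 = 5
The nim-sum is 5 ≠ 0, so this is an N-position: the player to move can win.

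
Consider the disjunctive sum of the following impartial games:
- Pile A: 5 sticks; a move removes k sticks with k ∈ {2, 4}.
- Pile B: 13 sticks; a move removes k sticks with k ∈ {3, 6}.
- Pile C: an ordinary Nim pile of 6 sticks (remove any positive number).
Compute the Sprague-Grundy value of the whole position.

5

For pile A, compute g(0), g(1), … with moves {2, 4}:
g(0) = mex{} = 0
g(1) = mex{} = 0
g(2) = mex{0} = 1
g(3) = mex{0} = 1
g(4) = mex{0,1} = 2
g(5) = mex{0,1} = 2
So g(5) = 2.
Grundy values for pile B (subtraction set {3, 6}):
k:     0  1  2  3  4  5  6  7  8  9 10 11 12 13
g(k):  0  0  0  1  1  1  2  2  2  0  0  0  1  1
So g(13) = 1.
Pile C is a plain Nim pile of size 6, so its Grundy value is 6.
The value of a disjunctive sum is the nim-sum of the parts.
Combined value = 2 XOR 1 XOR 6 = 5.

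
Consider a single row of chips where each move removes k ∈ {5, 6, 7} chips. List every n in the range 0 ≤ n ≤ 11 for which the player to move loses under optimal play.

0, 1, 2, 3, 4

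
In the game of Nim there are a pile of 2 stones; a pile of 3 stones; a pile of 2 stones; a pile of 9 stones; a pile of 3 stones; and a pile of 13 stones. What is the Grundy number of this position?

Compute the nim-sum pairwise:
2 ^ 3 = 1
1 ^ 2 = 3
3 ^ 9 = 10
10 ^ 3 = 9
9 ^ 13 = 4

4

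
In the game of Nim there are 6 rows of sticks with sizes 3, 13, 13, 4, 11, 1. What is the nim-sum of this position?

Bitwise XOR of the heap sizes:
  0011  (3)
  1101  (13)
  1101  (13)
  0100  (4)
  1011  (11)
  0001  (1)
  ----
  1101  (13)

13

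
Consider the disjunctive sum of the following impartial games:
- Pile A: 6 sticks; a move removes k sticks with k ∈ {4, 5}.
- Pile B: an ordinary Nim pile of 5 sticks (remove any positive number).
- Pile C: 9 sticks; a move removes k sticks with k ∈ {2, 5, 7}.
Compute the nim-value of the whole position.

6

For pile A, compute g(0), g(1), … with moves {4, 5}:
k:     0  1  2  3  4  5  6
g(k):  0  0  0  0  1  1  1
So g(6) = 1.
Pile B is a plain Nim pile of size 5, so its Grundy value is 5.
For pile C, compute g(0), g(1), … with moves {2, 5, 7}:
k:     0  1  2  3  4  5  6  7  8  9
g(k):  0  0  1  1  0  2  1  3  2  2
So g(9) = 2.
The value of a disjunctive sum is the nim-sum of the parts.
Combined value = 1 XOR 5 XOR 2 = 6.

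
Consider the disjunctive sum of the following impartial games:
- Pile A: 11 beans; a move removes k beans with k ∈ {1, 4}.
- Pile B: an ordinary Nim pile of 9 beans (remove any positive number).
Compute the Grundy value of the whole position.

For pile A, compute g(0), g(1), … with moves {1, 4}:
k:     0  1  2  3  4  5  6  7  8  9 10 11
g(k):  0  1  0  1  2  0  1  0  1  2  0  1
So g(11) = 1.
Pile B is a plain Nim pile of size 9, so its Grundy value is 9.
By the Sprague-Grundy theorem, the Grundy value of a sum of independent games is the XOR of the component values.
Combined value = 1 XOR 9 = 8.

8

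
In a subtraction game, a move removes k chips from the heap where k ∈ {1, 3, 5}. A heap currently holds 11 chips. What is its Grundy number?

Compute g(0), g(1), … for moves {1, 3, 5}:
g(0) = mex{} = 0
g(1) = mex{0} = 1
g(2) = mex{1} = 0
g(3) = mex{0} = 1
g(4) = mex{1} = 0
g(5) = mex{0} = 1
g(6) = mex{1} = 0
g(7) = mex{0} = 1
g(8) = mex{1} = 0
g(9) = mex{0} = 1
g(10) = mex{1} = 0
g(11) = mex{0} = 1
So g(11) = 1.

1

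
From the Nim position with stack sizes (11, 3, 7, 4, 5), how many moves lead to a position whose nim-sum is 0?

Nim-sum: 11 ^ 3 ^ 7 ^ 4 ^ 5 = 14.
The overall nim-sum is X = 14. A stack of size p has a winning move iff p XOR X < p (reduce it to p XOR X).
  11: 11 XOR 14 = 5 < 11 — winning move (to 5).
  3: 3 XOR 14 = 13 ≥ 3 — no move.
  7: 7 XOR 14 = 9 ≥ 7 — no move.
  4: 4 XOR 14 = 10 ≥ 4 — no move.
  5: 5 XOR 14 = 11 ≥ 5 — no move.
That gives 1 winning move.

1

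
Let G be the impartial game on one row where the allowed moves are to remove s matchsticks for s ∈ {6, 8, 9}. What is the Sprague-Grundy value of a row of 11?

1

Grundy values for subtraction set {6, 8, 9}:
g(0) = mex{} = 0
g(1) = mex{} = 0
g(2) = mex{} = 0
g(3) = mex{} = 0
g(4) = mex{} = 0
g(5) = mex{} = 0
g(6) = mex{0} = 1
g(7) = mex{0} = 1
g(8) = mex{0} = 1
g(9) = mex{0} = 1
g(10) = mex{0} = 1
g(11) = mex{0} = 1
So g(11) = 1.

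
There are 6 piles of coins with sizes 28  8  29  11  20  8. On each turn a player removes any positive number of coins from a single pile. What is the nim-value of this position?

In binary:
  11100  (28)
  01000  (8)
  11101  (29)
  01011  (11)
  10100  (20)
  01000  (8)
  -----
  11110  (30)

30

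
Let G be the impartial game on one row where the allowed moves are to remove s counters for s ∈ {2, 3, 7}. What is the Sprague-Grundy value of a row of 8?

1

Build the Grundy sequence with g(k) = mex{g(k−s) : s ∈ {2, 3, 7}, s ≤ k}:
g(0) = mex{} = 0
g(1) = mex{} = 0
g(2) = mex{0} = 1
g(3) = mex{0} = 1
g(4) = mex{0,1} = 2
g(5) = mex{1} = 0
g(6) = mex{1,2} = 0
g(7) = mex{0,2} = 1
g(8) = mex{0} = 1
So g(8) = 1.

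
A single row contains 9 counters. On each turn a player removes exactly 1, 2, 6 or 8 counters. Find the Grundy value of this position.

2

Build the Grundy sequence with g(k) = mex{g(k−s) : s ∈ {1, 2, 6, 8}, s ≤ k}:
g(0) = mex{} = 0
g(1) = mex{0} = 1
g(2) = mex{0,1} = 2
g(3) = mex{1,2} = 0
g(4) = mex{0,2} = 1
g(5) = mex{0,1} = 2
g(6) = mex{0,1,2} = 3
g(7) = mex{1,2,3} = 0
g(8) = mex{0,2,3} = 1
g(9) = mex{0,1} = 2
So g(9) = 2.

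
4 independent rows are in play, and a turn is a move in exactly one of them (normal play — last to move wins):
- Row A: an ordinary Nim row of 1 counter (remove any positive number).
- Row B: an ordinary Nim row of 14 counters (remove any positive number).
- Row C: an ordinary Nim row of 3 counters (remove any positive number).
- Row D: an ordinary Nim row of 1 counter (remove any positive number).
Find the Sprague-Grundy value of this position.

13

Row A is a plain Nim row of size 1, so its Grundy value is 1.
Row B is a plain Nim row of size 14, so its Grundy value is 14.
Row C is a plain Nim row of size 3, so its Grundy value is 3.
Row D is a plain Nim row of size 1, so its Grundy value is 1.
The value of a disjunctive sum is the nim-sum of the parts.
Combined value = 1 XOR 14 XOR 3 XOR 1 = 13.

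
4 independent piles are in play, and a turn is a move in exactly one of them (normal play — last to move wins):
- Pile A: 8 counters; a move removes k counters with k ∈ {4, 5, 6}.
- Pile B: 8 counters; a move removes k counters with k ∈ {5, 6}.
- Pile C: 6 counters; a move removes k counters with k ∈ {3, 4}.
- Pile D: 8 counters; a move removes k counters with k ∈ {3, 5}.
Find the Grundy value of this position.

1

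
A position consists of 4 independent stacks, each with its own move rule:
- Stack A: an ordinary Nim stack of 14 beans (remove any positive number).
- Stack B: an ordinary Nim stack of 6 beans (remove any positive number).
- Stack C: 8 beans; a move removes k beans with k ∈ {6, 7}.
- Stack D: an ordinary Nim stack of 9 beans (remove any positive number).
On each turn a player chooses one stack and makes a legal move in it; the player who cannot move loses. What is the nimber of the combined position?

0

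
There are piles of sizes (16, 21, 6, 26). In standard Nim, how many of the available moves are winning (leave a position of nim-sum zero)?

3

Nim-sum: 16 ⊕ 21 ⊕ 6 ⊕ 26 = 25.
The overall nim-sum is X = 25. A pile of size p has a winning move iff p XOR X < p (reduce it to p XOR X).
  16: 16 XOR 25 = 9 < 16 — winning move (to 9).
  21: 21 XOR 25 = 12 < 21 — winning move (to 12).
  6: 6 XOR 25 = 31 ≥ 6 — no move.
  26: 26 XOR 25 = 3 < 26 — winning move (to 3).
That gives 3 winning moves.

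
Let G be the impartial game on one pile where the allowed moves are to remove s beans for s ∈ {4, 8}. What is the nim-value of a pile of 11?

Build the Grundy sequence with g(k) = mex{g(k−s) : s ∈ {4, 8}, s ≤ k}:
k:     0  1  2  3  4  5  6  7  8  9 10 11
g(k):  0  0  0  0  1  1  1  1  2  2  2  2
So g(11) = 2.

2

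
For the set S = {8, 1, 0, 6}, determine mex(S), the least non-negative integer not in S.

2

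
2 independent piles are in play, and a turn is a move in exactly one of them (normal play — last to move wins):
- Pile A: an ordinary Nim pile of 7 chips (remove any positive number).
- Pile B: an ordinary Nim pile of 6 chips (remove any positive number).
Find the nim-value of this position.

1

Pile A is a plain Nim pile of size 7, so its Grundy value is 7.
Pile B is a plain Nim pile of size 6, so its Grundy value is 6.
The value of a disjunctive sum is the nim-sum of the parts.
Combined value = 7 ⊕ 6 = 1.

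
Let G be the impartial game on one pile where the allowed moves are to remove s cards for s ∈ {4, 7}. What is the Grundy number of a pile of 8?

2

Build the Grundy sequence with g(k) = mex{g(k−s) : s ∈ {4, 7}, s ≤ k}:
g(0) = mex{} = 0
g(1) = mex{} = 0
g(2) = mex{} = 0
g(3) = mex{} = 0
g(4) = mex{0} = 1
g(5) = mex{0} = 1
g(6) = mex{0} = 1
g(7) = mex{0} = 1
g(8) = mex{0,1} = 2
So g(8) = 2.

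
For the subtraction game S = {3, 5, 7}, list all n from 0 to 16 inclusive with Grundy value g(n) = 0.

0, 1, 2, 10, 11, 12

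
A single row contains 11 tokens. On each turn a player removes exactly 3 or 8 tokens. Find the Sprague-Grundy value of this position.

Grundy values for subtraction set {3, 8}:
g(0) = mex{} = 0
g(1) = mex{} = 0
g(2) = mex{} = 0
g(3) = mex{0} = 1
g(4) = mex{0} = 1
g(5) = mex{0} = 1
g(6) = mex{1} = 0
g(7) = mex{1} = 0
g(8) = mex{0,1} = 2
g(9) = mex{0} = 1
g(10) = mex{0} = 1
g(11) = mex{1,2} = 0
So g(11) = 0.

0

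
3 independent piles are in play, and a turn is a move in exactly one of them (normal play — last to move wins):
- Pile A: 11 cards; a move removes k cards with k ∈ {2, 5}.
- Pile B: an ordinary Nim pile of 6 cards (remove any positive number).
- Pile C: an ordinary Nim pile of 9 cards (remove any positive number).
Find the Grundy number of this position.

Grundy values for pile A (subtraction set {2, 5}):
k:     0  1  2  3  4  5  6  7  8  9 10 11
g(k):  0  0  1  1  0  2  1  0  0  1  1  0
So g(11) = 0.
Pile B is a plain Nim pile of size 6, so its Grundy value is 6.
Pile C is a plain Nim pile of size 9, so its Grundy value is 9.
The value of a disjunctive sum is the nim-sum of the parts.
Combined value = 0 ⊕ 6 ⊕ 9 = 15.

15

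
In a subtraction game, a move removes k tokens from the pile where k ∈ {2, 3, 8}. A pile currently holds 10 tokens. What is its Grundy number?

Grundy values for subtraction set {2, 3, 8}:
k:     0  1  2  3  4  5  6  7  8  9 10
g(k):  0  0  1  1  2  0  0  1  1  2  0
So g(10) = 0.

0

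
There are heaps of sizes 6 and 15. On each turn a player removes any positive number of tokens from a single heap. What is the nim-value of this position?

9

Bitwise XOR of the heap sizes:
  0110  (6)
  1111  (15)
  ----
  1001  (9)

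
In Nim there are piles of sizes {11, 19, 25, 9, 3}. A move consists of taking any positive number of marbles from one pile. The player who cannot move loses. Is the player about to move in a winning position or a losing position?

Winning position

Nim-sum: 11 XOR 19 XOR 25 XOR 9 XOR 3 = 11.
The nim-sum is 11 ≠ 0, so this is an N-position: the player to move can win.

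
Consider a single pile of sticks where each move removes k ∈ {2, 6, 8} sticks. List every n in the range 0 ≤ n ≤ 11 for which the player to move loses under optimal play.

Grundy values for subtraction set {2, 6, 8}:
g(0) = mex{} = 0
g(1) = mex{} = 0
g(2) = mex{0} = 1
g(3) = mex{0} = 1
g(4) = mex{1} = 0
g(5) = mex{1} = 0
g(6) = mex{0} = 1
g(7) = mex{0} = 1
g(8) = mex{0,1} = 2
g(9) = mex{0,1} = 2
g(10) = mex{0,1,2} = 3
g(11) = mex{0,1,2} = 3
The P-positions (g = 0) in 0..11 are 0, 1, 4, 5.

0, 1, 4, 5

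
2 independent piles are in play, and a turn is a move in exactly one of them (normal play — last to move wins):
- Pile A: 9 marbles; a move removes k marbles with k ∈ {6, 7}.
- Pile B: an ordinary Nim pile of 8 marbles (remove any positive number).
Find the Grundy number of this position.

Grundy values for pile A (subtraction set {6, 7}):
k:     0  1  2  3  4  5  6  7  8  9
g(k):  0  0  0  0  0  0  1  1  1  1
So g(9) = 1.
Pile B is a plain Nim pile of size 8, so its Grundy value is 8.
By the Sprague-Grundy theorem, the Grundy value of a sum of independent games is the XOR of the component values.
Combined value = 1 XOR 8 = 9.

9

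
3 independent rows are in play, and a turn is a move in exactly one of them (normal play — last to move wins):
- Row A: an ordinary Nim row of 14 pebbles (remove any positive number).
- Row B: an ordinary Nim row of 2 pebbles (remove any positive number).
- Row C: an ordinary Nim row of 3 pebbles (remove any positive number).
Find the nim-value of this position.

Row A is a plain Nim row of size 14, so its Grundy value is 14.
Row B is a plain Nim row of size 2, so its Grundy value is 2.
Row C is a plain Nim row of size 3, so its Grundy value is 3.
The value of a disjunctive sum is the nim-sum of the parts.
Combined value = 14 ⊕ 2 ⊕ 3 = 15.

15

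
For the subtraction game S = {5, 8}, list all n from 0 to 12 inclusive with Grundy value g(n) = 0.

0, 1, 2, 3, 4

Build the Grundy sequence with g(k) = mex{g(k−s) : s ∈ {5, 8}, s ≤ k}:
g(0) = mex{} = 0
g(1) = mex{} = 0
g(2) = mex{} = 0
g(3) = mex{} = 0
g(4) = mex{} = 0
g(5) = mex{0} = 1
g(6) = mex{0} = 1
g(7) = mex{0} = 1
g(8) = mex{0} = 1
g(9) = mex{0} = 1
g(10) = mex{0,1} = 2
g(11) = mex{0,1} = 2
g(12) = mex{0,1} = 2
The P-positions (g = 0) in 0..12 are 0, 1, 2, 3, 4.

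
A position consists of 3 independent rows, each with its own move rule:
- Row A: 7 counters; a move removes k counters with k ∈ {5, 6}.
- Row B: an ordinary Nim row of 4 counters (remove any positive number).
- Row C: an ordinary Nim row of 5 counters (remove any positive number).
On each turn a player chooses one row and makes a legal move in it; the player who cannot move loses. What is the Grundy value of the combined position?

0

Build the Grundy sequence for row A with g(k) = mex{g(k−s) : s ∈ {5, 6}, s ≤ k}:
g(0) = mex{} = 0
g(1) = mex{} = 0
g(2) = mex{} = 0
g(3) = mex{} = 0
g(4) = mex{} = 0
g(5) = mex{0} = 1
g(6) = mex{0} = 1
g(7) = mex{0} = 1
So g(7) = 1.
Row B is a plain Nim row of size 4, so its Grundy value is 4.
Row C is a plain Nim row of size 5, so its Grundy value is 5.
By the Sprague-Grundy theorem, the Grundy value of a sum of independent games is the XOR of the component values.
Combined value = 1 ⊕ 4 ⊕ 5 = 0.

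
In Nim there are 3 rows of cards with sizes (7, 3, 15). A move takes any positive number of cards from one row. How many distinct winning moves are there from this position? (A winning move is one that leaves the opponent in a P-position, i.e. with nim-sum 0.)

1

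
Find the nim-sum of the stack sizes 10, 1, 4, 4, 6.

Nim-sum: 10 ⊕ 1 ⊕ 4 ⊕ 4 ⊕ 6 = 13.

13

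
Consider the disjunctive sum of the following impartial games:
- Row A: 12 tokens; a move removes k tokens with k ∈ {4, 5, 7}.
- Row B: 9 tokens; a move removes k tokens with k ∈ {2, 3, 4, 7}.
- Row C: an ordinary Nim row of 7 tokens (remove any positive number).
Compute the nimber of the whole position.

Grundy values for row A (subtraction set {4, 5, 7}):
g(0) = mex{} = 0
g(1) = mex{} = 0
g(2) = mex{} = 0
g(3) = mex{} = 0
g(4) = mex{0} = 1
g(5) = mex{0} = 1
g(6) = mex{0} = 1
g(7) = mex{0} = 1
g(8) = mex{0,1} = 2
g(9) = mex{0,1} = 2
g(10) = mex{0,1} = 2
g(11) = mex{1} = 0
g(12) = mex{1,2} = 0
So g(12) = 0.
Grundy values for row B (subtraction set {2, 3, 4, 7}):
g(0) = mex{} = 0
g(1) = mex{} = 0
g(2) = mex{0} = 1
g(3) = mex{0} = 1
g(4) = mex{0,1} = 2
g(5) = mex{0,1} = 2
g(6) = mex{1,2} = 0
g(7) = mex{0,1,2} = 3
g(8) = mex{0,2} = 1
g(9) = mex{0,1,2,3} = 4
So g(9) = 4.
Row C is a plain Nim row of size 7, so its Grundy value is 7.
By the Sprague-Grundy theorem, the Grundy value of a sum of independent games is the XOR of the component values.
Combined value = 0 XOR 4 XOR 7 = 3.

3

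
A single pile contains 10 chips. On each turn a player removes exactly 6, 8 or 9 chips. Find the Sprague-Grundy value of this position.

1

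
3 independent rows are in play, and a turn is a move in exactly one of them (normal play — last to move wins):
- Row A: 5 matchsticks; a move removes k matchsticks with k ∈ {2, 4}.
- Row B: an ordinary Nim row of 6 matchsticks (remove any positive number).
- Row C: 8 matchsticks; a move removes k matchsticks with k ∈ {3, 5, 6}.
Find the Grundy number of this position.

6

For row A, compute g(0), g(1), … with moves {2, 4}:
k:     0  1  2  3  4  5
g(k):  0  0  1  1  2  2
So g(5) = 2.
Row B is a plain Nim row of size 6, so its Grundy value is 6.
Build the Grundy sequence for row C with g(k) = mex{g(k−s) : s ∈ {3, 5, 6}, s ≤ k}:
k:     0  1  2  3  4  5  6  7  8
g(k):  0  0  0  1  1  1  2  2  2
So g(8) = 2.
The value of a disjunctive sum is the nim-sum of the parts.
Combined value = 2 XOR 6 XOR 2 = 6.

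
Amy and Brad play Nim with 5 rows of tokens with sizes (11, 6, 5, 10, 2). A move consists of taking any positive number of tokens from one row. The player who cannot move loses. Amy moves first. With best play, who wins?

Brad wins

Compute the nim-sum pairwise:
11 ⊕ 6 = 13
13 ⊕ 5 = 8
8 ⊕ 10 = 2
2 ⊕ 2 = 0
The nim-sum is 0, so this is a P-position: the player to move is in a losing position under optimal play; Amy is about to move from it and so loses — Brad wins.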